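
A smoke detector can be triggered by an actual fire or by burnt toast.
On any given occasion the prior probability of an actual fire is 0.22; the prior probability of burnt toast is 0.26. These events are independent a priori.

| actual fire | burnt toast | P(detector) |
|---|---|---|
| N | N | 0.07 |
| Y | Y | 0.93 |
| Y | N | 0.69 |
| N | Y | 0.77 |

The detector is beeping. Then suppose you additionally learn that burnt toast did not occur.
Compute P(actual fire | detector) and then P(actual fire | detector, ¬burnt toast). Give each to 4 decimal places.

P(actual fire | detector) ≈ 0.4571; P(actual fire | detector, ¬burnt toast) ≈ 0.7355

Sum P(detector|·) weighted by the priors over the 4 (actual fire, burnt toast) configurations:
  P(detector) = 0.07×0.78×0.74 + 0.77×0.78×0.26 + 0.69×0.22×0.74 + 0.93×0.22×0.26
        = 0.040404 + 0.156156 + 0.112332 + 0.053196 = 0.362088
The terms with actual fire present sum to 0.165528, so
  P(actual fire | detector) = 0.165528 / 0.362088 ≈ 0.4571

Now condition on the additional information:
P(detector | ¬burnt toast) = 0.07*0.78 + 0.69*0.22 = 0.054600 + 0.151800 = 0.206400
Restricting to configurations with actual fire present: 0.69*0.22 = 0.151800.
So P(actual fire | detector, ¬burnt toast) = 0.151800/0.206400 ≈ 0.7355.
Ruling out burnt toast raises the posterior on actual fire — the flip side of explaining away.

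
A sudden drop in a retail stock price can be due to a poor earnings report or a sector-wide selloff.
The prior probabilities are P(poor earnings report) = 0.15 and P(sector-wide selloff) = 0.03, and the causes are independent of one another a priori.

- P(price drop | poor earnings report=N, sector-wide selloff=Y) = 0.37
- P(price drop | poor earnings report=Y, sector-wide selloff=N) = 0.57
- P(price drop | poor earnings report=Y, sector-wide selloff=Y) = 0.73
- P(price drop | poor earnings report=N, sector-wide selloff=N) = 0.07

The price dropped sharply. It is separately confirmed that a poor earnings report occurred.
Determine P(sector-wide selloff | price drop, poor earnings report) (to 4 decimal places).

P(sector-wide selloff | price drop, poor earnings report) ≈ 0.0381

Weight on sector-wide selloff=true, given the evidence: 0.73·0.03 = 0.021900
Denominator P(price drop | poor earnings report): 0.57·0.97 + 0.73·0.03 = 0.574800
Posterior = 0.021900 / 0.574800 ≈ 0.0381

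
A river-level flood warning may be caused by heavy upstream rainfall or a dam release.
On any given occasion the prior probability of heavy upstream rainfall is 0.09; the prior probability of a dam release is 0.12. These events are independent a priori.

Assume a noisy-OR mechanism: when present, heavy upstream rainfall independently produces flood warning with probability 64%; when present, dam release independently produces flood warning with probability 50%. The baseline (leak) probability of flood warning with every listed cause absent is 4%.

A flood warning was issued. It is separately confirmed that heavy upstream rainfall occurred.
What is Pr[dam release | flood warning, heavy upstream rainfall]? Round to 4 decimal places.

Under noisy-OR, P(flood warning | causes) = 1 − (1−0.04)·∏(1−qᵢ) over the active causes.
Weight on dam release=true, given the evidence: 0.8272×0.12 = 0.099264
Denominator P(flood warning | heavy upstream rainfall): 0.6544×0.88 + 0.8272×0.12 = 0.675136
P(dam release | flood warning, heavy upstream rainfall) = 0.099264/0.675136 ≈ 0.1470

Pr[dam release | flood warning, heavy upstream rainfall] ≈ 0.1470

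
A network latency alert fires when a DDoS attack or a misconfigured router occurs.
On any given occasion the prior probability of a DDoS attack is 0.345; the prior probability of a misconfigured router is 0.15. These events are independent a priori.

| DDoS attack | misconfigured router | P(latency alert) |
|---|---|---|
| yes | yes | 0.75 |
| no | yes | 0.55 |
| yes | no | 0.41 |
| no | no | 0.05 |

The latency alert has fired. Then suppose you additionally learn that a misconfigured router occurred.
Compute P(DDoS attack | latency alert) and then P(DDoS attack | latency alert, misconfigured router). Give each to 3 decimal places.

P(DDoS attack | latency alert) ≈ 0.660; P(DDoS attack | latency alert, misconfigured router) ≈ 0.418

P(latency alert) = 0.05*0.655*0.85 + 0.55*0.655*0.15 + 0.41*0.345*0.85 + 0.75*0.345*0.15 = 0.027838 + 0.054038 + 0.120232 + 0.038812 = 0.240920
The DDoS attack-present share is 0.120232 + 0.038812 = 0.159044.
So P(DDoS attack | latency alert) = 0.159044/0.240920 ≈ 0.660.

Now condition on the additional information:
By total probability over both values of DDoS attack:
  P(latency alert | misconfigured router) = 0.55·0.655 + 0.75·0.345
        = 0.360250 + 0.258750 = 0.619000
The terms with DDoS attack present sum to 0.258750, so
  P(DDoS attack | latency alert, misconfigured router) = 0.258750 / 0.619000 ≈ 0.418
The drop from 0.660 to 0.418 is the explaining-away (discounting) effect.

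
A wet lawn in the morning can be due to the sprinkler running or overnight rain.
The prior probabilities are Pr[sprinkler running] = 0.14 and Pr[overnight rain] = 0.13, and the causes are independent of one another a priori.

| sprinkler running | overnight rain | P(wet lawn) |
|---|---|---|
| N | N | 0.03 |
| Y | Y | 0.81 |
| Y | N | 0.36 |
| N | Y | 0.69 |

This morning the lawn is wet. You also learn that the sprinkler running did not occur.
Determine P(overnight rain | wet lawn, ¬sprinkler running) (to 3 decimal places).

P(overnight rain | wet lawn, ¬sprinkler running) ≈ 0.775

P(wet lawn | ¬sprinkler running) = 0.03*0.87 + 0.69*0.13 = 0.026100 + 0.089700 = 0.115800
The overnight rain-present share is 0.69*0.13 = 0.089700.
P(overnight rain | wet lawn, ¬sprinkler running) = 0.089700 / 0.115800 ≈ 0.775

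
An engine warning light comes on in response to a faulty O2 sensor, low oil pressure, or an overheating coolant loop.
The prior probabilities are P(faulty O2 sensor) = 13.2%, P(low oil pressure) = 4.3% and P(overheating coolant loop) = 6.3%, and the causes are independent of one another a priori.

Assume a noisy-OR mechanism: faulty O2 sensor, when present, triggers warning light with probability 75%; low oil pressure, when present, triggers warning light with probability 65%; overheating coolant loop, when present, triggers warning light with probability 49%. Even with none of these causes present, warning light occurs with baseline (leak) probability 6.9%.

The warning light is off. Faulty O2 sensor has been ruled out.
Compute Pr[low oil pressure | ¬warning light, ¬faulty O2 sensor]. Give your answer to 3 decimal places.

Pr[low oil pressure | ¬warning light, ¬faulty O2 sensor] ≈ 0.015

Under noisy-OR, P(warning light | causes) = 1 − (1−0.069)·∏(1−qᵢ) over the active causes.
P(¬warning light | ¬faulty O2 sensor) = 0.931*0.957*0.937 + 0.47481*0.957*0.063 + 0.32585*0.043*0.937 + 0.166184*0.043*0.063 = 0.834836 + 0.028627 + 0.013129 + 0.000450 = 0.877042
Of this, 0.013579 comes from 0.013129 + 0.000450 (the low oil pressure=true cases).
So P(low oil pressure | ¬warning light, ¬faulty O2 sensor) = 0.013579/0.877042 ≈ 0.015.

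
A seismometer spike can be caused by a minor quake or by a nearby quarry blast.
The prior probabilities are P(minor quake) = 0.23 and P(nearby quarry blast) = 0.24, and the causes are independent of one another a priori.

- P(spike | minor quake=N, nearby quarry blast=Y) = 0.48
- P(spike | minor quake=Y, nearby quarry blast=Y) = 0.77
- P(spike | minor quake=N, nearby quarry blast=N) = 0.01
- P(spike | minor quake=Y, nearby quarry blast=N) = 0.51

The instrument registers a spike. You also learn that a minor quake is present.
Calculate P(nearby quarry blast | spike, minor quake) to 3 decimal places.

P(spike | minor quake) = 0.51·0.76 + 0.77·0.24 = 0.387600 + 0.184800 = 0.572400
The nearby quarry blast-present share is 0.77·0.24 = 0.184800.
So P(nearby quarry blast | spike, minor quake) = 0.184800/0.572400 ≈ 0.323.

P(nearby quarry blast | spike, minor quake) ≈ 0.323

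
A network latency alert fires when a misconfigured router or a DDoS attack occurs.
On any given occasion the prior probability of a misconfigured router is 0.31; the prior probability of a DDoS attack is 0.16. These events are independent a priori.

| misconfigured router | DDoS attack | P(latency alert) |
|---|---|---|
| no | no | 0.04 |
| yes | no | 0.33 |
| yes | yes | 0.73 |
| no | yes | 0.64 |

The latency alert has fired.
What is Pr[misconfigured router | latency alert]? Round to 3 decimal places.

Pr[misconfigured router | latency alert] ≈ 0.566

For the numerator, keep only misconfigured router=true terms: 0.085932 + 0.036208 = 0.122140
The normalizing constant is 0.04*0.69*0.84 + 0.64*0.69*0.16 + 0.33*0.31*0.84 + 0.73*0.31*0.16 = 0.215980
Posterior = 0.122140 / 0.215980 ≈ 0.566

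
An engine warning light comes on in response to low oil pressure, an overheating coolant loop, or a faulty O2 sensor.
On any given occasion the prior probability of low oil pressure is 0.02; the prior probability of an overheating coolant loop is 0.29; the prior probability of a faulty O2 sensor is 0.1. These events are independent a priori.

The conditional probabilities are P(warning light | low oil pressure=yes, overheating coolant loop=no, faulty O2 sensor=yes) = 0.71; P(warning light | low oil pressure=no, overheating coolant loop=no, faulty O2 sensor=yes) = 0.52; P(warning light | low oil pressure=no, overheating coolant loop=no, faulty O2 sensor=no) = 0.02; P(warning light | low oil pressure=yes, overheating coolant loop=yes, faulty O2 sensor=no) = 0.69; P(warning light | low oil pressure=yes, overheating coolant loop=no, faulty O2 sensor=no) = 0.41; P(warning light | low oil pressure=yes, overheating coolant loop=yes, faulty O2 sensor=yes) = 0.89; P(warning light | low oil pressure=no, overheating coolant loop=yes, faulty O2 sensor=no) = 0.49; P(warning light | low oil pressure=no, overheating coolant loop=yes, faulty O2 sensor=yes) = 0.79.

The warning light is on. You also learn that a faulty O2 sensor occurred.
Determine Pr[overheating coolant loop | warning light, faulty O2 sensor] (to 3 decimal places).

Pr[overheating coolant loop | warning light, faulty O2 sensor] ≈ 0.382

Weight on overheating coolant loop=true, given the evidence: 0.224518 + 0.005162 = 0.229680
The normalizing constant is 0.52×0.98×0.71 + 0.79×0.98×0.29 + 0.71×0.02×0.71 + 0.89×0.02×0.29 = 0.601578
Posterior = 0.229680 / 0.601578 ≈ 0.382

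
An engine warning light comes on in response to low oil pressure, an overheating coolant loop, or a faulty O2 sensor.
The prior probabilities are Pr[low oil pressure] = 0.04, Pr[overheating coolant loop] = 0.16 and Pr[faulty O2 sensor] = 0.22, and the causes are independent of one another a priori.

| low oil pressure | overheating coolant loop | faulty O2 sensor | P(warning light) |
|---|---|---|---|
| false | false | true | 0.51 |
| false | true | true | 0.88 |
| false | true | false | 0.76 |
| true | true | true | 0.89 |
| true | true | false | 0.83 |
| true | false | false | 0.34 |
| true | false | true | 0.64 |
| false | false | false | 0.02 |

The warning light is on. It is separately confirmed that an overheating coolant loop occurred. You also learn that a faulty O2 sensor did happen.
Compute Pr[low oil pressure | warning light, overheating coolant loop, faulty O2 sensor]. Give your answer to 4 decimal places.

By total probability over both values of low oil pressure:
  P(warning light | overheating coolant loop, faulty O2 sensor) = 0.88*0.96 + 0.89*0.04
        = 0.844800 + 0.035600 = 0.880400
The terms with low oil pressure present sum to 0.035600, so
  P(low oil pressure | warning light, overheating coolant loop, faulty O2 sensor) = 0.035600 / 0.880400 ≈ 0.0404

Pr[low oil pressure | warning light, overheating coolant loop, faulty O2 sensor] ≈ 0.0404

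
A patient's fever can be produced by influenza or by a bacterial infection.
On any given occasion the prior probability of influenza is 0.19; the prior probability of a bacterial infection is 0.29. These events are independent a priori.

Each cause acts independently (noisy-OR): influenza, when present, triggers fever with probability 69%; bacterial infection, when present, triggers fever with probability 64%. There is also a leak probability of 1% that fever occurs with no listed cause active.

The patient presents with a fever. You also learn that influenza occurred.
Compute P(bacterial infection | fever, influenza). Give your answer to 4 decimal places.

P(bacterial infection | fever, influenza) ≈ 0.3439

Under noisy-OR, P(fever | causes) = 1 − (1−0.01)·∏(1−qᵢ) over the active causes.
Weight on bacterial infection=true, given the evidence: 0.889516*0.29 = 0.257960
Denominator P(fever | influenza): 0.6931*0.71 + 0.889516*0.29 = 0.750061
P(bacterial infection | fever, influenza) = 0.257960/0.750061 ≈ 0.3439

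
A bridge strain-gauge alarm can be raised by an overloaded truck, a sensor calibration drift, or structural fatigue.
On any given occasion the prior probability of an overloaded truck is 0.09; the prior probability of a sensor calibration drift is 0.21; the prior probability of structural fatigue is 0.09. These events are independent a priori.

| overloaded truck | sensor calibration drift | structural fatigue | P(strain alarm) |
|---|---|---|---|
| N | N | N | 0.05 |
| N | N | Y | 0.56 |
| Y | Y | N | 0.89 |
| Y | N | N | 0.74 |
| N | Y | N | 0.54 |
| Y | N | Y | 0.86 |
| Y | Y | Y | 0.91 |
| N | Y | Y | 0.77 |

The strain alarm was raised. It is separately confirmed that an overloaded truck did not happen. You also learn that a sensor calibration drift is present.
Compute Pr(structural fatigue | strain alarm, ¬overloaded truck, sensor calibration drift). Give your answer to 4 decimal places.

Pr(structural fatigue | strain alarm, ¬overloaded truck, sensor calibration drift) ≈ 0.1236

Sum P(strain alarm|·) weighted by the priors over both values of structural fatigue:
  P(strain alarm | ¬overloaded truck, sensor calibration drift) = 0.54*0.91 + 0.77*0.09
        = 0.491400 + 0.069300 = 0.560700
Configurations with structural fatigue contribute 0.069300, so
  P(structural fatigue | strain alarm, ¬overloaded truck, sensor calibration drift) = 0.069300 / 0.560700 ≈ 0.1236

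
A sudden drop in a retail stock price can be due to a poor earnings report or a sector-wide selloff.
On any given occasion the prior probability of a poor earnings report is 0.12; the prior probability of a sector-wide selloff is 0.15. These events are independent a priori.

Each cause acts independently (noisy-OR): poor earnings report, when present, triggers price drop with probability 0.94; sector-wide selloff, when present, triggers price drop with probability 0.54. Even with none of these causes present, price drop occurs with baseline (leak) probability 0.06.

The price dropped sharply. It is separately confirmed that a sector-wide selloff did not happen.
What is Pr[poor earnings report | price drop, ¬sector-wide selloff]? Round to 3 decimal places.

Under noisy-OR, P(price drop | causes) = 1 − (1−0.06)·∏(1−qᵢ) over the active causes.
By total probability over both values of poor earnings report:
  P(price drop | ¬sector-wide selloff) = 0.06·0.88 + 0.9436·0.12
        = 0.052800 + 0.113232 = 0.166032
Keeping only the poor earnings report-present terms gives 0.113232, so
  P(poor earnings report | price drop, ¬sector-wide selloff) = 0.113232 / 0.166032 ≈ 0.682

Pr[poor earnings report | price drop, ¬sector-wide selloff] ≈ 0.682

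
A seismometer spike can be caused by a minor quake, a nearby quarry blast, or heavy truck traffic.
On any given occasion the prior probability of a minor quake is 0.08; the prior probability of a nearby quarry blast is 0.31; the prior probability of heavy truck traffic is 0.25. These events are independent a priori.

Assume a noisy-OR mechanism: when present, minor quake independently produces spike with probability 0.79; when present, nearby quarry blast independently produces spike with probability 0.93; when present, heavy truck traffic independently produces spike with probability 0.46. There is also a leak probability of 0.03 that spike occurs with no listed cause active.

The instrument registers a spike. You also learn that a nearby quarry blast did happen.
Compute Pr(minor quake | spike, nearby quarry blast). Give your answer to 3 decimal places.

Pr(minor quake | spike, nearby quarry blast) ≈ 0.084

Under noisy-OR, P(spike | causes) = 1 − (1−0.03)·∏(1−qᵢ) over the active causes.
Sum P(spike|·) weighted by the priors over the 4 (minor quake, heavy truck traffic) configurations:
  P(spike | nearby quarry blast) = 0.9321×0.92×0.75 + 0.963334×0.92×0.25 + 0.985741×0.08×0.75 + 0.9923×0.08×0.25
        = 0.643149 + 0.221567 + 0.059144 + 0.019846 = 0.943706
Keeping only the minor quake-present terms gives 0.078990, so
  P(minor quake | spike, nearby quarry blast) = 0.078990 / 0.943706 ≈ 0.084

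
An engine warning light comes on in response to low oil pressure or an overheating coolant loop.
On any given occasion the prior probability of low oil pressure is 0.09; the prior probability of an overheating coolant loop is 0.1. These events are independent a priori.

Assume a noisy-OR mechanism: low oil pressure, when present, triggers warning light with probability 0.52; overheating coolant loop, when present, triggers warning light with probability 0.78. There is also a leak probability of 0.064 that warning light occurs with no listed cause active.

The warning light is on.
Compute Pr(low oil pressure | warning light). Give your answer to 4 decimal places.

Under noisy-OR, P(warning light | causes) = 1 − (1−0.064)·∏(1−qᵢ) over the active causes.
Sum P(warning light|·) weighted by the priors over the 4 (low oil pressure, overheating coolant loop) configurations:
  P(warning light) = 0.064*0.91*0.9 + 0.79408*0.91*0.1 + 0.55072*0.09*0.9 + 0.901158*0.09*0.1
        = 0.052416 + 0.072261 + 0.044608 + 0.008110 = 0.177395
Configurations with low oil pressure contribute 0.052718, so
  P(low oil pressure | warning light) = 0.052718 / 0.177395 ≈ 0.2972

Pr(low oil pressure | warning light) ≈ 0.2972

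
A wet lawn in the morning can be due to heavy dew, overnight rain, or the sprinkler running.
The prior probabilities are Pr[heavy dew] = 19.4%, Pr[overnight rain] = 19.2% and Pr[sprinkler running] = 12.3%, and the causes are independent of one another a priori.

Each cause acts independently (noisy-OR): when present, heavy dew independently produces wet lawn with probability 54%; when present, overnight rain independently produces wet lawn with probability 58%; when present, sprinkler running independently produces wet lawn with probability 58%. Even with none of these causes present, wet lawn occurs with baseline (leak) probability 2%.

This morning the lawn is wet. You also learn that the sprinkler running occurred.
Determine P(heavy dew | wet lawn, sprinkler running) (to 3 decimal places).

P(heavy dew | wet lawn, sprinkler running) ≈ 0.240

Under noisy-OR, P(wet lawn | causes) = 1 − (1−0.02)·∏(1−qᵢ) over the active causes.
P(wet lawn | sprinkler running) = 0.5884*0.806*0.808 + 0.827128*0.806*0.192 + 0.810664*0.194*0.808 + 0.920479*0.194*0.192 = 0.383194 + 0.128000 + 0.127073 + 0.034286 = 0.672553
Of this, 0.161359 comes from 0.127073 + 0.034286 (the heavy dew=true cases).
So P(heavy dew | wet lawn, sprinkler running) = 0.161359/0.672553 ≈ 0.240.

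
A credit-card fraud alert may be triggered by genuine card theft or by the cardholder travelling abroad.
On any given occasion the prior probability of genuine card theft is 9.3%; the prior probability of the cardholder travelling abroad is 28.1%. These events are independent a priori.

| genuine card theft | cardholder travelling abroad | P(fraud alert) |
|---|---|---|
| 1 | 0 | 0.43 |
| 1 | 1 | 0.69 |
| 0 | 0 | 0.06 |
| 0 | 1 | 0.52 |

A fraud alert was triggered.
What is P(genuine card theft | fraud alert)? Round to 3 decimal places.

By total probability over the 4 (genuine card theft, cardholder travelling abroad) configurations:
  P(fraud alert) = 0.06*0.907*0.719 + 0.52*0.907*0.281 + 0.43*0.093*0.719 + 0.69*0.093*0.281
        = 0.039128 + 0.132531 + 0.028753 + 0.018032 = 0.218444
The terms with genuine card theft present sum to 0.046785, so
  P(genuine card theft | fraud alert) = 0.046785 / 0.218444 ≈ 0.214

P(genuine card theft | fraud alert) ≈ 0.214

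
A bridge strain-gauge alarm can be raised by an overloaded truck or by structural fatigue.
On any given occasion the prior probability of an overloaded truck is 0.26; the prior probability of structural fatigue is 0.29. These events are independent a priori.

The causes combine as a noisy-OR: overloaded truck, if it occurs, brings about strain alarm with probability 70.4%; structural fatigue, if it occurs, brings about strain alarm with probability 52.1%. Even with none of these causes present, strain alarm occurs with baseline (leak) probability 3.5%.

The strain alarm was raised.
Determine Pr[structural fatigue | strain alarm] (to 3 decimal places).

Under noisy-OR, P(strain alarm | causes) = 1 − (1−0.035)·∏(1−qᵢ) over the active causes.
P(strain alarm) = 0.035·0.74·0.71 + 0.537765·0.74·0.29 + 0.71436·0.26·0.71 + 0.863178·0.26·0.29 = 0.018389 + 0.115404 + 0.131871 + 0.065084 = 0.330748
Restricting to configurations with structural fatigue present: 0.115404 + 0.065084 = 0.180488.
P(structural fatigue | strain alarm) = 0.180488 / 0.330748 ≈ 0.546

Pr[structural fatigue | strain alarm] ≈ 0.546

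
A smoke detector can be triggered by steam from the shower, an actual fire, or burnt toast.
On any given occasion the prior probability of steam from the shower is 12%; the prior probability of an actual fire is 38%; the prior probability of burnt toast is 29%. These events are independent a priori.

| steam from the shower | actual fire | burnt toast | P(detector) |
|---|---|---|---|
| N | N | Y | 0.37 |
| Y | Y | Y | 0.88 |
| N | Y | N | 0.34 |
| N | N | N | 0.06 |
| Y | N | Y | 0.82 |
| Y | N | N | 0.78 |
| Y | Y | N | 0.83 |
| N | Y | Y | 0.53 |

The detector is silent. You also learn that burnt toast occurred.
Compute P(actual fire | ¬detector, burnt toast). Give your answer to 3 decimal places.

Weight on actual fire=true, given the evidence: 0.157168 + 0.005472 = 0.162640
Normalizer over all consistent configurations: 0.63·0.88·0.62 + 0.47·0.88·0.38 + 0.18·0.12·0.62 + 0.12·0.12·0.38 = 0.519760
Posterior = 0.162640 / 0.519760 ≈ 0.313

P(actual fire | ¬detector, burnt toast) ≈ 0.313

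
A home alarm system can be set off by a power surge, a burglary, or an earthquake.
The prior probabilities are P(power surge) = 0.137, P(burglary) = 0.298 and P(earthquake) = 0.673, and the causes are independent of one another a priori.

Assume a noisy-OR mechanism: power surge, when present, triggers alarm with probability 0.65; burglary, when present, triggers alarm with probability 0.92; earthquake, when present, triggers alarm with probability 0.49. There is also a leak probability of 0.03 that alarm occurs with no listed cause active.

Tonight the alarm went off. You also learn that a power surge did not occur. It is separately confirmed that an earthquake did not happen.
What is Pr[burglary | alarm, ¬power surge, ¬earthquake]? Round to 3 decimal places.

Under noisy-OR, P(alarm | causes) = 1 − (1−0.03)·∏(1−qᵢ) over the active causes.
Weight on burglary=true, given the evidence: 0.9224×0.298 = 0.274875
Normalizer over all consistent configurations: 0.03×0.702 + 0.9224×0.298 = 0.295935
Posterior = 0.274875 / 0.295935 ≈ 0.929

Pr[burglary | alarm, ¬power surge, ¬earthquake] ≈ 0.929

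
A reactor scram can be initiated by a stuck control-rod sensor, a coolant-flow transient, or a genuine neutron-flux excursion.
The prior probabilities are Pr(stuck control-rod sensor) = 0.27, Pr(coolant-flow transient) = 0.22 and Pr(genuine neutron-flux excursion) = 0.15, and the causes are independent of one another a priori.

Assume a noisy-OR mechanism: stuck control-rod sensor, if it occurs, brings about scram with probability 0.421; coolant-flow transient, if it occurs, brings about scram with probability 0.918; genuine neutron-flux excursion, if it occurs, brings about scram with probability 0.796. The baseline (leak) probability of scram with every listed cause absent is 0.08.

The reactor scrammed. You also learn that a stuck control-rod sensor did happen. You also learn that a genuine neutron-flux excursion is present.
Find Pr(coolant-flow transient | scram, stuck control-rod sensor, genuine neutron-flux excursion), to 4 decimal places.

Under noisy-OR, P(scram | causes) = 1 − (1−0.08)·∏(1−qᵢ) over the active causes.
P(scram | stuck control-rod sensor, genuine neutron-flux excursion) = 0.891333×0.78 + 0.991089×0.22 = 0.695240 + 0.218040 = 0.913280
The coolant-flow transient-present share is 0.991089×0.22 = 0.218040.
So P(coolant-flow transient | scram, stuck control-rod sensor, genuine neutron-flux excursion) = 0.218040/0.913280 ≈ 0.2387.

Pr(coolant-flow transient | scram, stuck control-rod sensor, genuine neutron-flux excursion) ≈ 0.2387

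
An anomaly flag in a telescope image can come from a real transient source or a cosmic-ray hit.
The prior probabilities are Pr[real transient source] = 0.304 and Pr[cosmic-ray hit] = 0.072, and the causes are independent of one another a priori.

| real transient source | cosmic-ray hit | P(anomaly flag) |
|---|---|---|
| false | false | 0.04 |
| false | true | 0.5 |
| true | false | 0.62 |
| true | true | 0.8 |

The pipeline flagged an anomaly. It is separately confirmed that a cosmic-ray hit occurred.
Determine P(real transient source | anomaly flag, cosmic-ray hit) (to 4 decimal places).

P(anomaly flag | cosmic-ray hit) = 0.5×0.696 + 0.8×0.304 = 0.348000 + 0.243200 = 0.591200
The real transient source-present share is 0.8×0.304 = 0.243200.
So P(real transient source | anomaly flag, cosmic-ray hit) = 0.243200/0.591200 ≈ 0.4114.

P(real transient source | anomaly flag, cosmic-ray hit) ≈ 0.4114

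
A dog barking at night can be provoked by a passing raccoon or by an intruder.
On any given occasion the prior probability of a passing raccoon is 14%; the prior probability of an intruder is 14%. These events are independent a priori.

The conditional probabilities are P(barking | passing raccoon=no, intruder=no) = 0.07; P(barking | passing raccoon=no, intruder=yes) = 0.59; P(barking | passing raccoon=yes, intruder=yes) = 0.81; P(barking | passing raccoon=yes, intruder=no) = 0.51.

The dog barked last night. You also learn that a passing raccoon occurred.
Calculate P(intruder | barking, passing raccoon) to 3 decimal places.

Sum P(barking|·) weighted by the priors over both values of intruder:
  P(barking | passing raccoon) = 0.51·0.86 + 0.81·0.14
        = 0.438600 + 0.113400 = 0.552000
Keeping only the intruder-present terms gives 0.113400, so
  P(intruder | barking, passing raccoon) = 0.113400 / 0.552000 ≈ 0.205

P(intruder | barking, passing raccoon) ≈ 0.205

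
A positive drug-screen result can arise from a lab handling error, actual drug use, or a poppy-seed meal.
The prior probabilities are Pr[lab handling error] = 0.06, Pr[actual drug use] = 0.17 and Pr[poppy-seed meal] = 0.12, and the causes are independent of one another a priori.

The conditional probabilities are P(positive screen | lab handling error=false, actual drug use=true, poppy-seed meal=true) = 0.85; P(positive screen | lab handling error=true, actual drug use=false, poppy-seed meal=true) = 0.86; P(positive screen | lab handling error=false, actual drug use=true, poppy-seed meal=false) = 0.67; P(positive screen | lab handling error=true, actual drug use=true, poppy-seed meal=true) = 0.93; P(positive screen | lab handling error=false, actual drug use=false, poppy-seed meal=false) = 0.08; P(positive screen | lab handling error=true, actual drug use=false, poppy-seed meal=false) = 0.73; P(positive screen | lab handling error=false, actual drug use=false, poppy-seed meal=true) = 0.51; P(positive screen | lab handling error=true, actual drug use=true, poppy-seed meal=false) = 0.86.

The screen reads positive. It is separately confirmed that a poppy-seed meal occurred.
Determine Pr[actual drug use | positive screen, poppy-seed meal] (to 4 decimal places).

Pr[actual drug use | positive screen, poppy-seed meal] ≈ 0.2480

Enumerate the 4 (lab handling error, actual drug use) configurations and weight by the priors:
  P(positive screen | poppy-seed meal) = 0.51×0.94×0.83 + 0.85×0.94×0.17 + 0.86×0.06×0.83 + 0.93×0.06×0.17
        = 0.397902 + 0.135830 + 0.042828 + 0.009486 = 0.586046
Keeping only the actual drug use-present terms gives 0.145316, so
  P(actual drug use | positive screen, poppy-seed meal) = 0.145316 / 0.586046 ≈ 0.2480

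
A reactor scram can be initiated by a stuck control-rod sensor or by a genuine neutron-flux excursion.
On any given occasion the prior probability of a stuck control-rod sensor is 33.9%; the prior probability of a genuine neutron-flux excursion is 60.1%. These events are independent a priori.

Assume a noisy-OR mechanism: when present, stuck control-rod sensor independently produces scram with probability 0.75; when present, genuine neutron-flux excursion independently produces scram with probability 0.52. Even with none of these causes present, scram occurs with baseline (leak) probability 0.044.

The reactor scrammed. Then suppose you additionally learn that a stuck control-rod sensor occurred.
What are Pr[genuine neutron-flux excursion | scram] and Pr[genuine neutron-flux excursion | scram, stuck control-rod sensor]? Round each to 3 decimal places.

Pr[genuine neutron-flux excursion | scram] ≈ 0.775; Pr[genuine neutron-flux excursion | scram, stuck control-rod sensor] ≈ 0.637

Under noisy-OR, P(scram | causes) = 1 − (1−0.044)·∏(1−qᵢ) over the active causes.
By total probability over the 4 (stuck control-rod sensor, genuine neutron-flux excursion) configurations:
  P(scram) = 0.044×0.661×0.399 + 0.54112×0.661×0.601 + 0.761×0.339×0.399 + 0.88528×0.339×0.601
        = 0.011605 + 0.214966 + 0.102934 + 0.180366 = 0.509871
The terms with genuine neutron-flux excursion present sum to 0.395332, so
  P(genuine neutron-flux excursion | scram) = 0.395332 / 0.509871 ≈ 0.775

Now also conditioning on stuck control-rod sensor=true:
By total probability over both values of genuine neutron-flux excursion:
  P(scram | stuck control-rod sensor) = 0.761*0.399 + 0.88528*0.601
        = 0.303639 + 0.532053 = 0.835692
The terms with genuine neutron-flux excursion present sum to 0.532053, so
  P(genuine neutron-flux excursion | scram, stuck control-rod sensor) = 0.532053 / 0.835692 ≈ 0.637
The drop from 0.775 to 0.637 is the explaining-away (discounting) effect.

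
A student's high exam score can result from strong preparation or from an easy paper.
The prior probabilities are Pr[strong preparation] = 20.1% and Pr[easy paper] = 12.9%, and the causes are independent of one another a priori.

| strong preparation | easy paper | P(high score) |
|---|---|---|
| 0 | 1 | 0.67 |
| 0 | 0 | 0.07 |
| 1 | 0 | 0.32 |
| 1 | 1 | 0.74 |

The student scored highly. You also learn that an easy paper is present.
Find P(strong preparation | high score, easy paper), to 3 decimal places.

P(strong preparation | high score, easy paper) ≈ 0.217

P(high score | easy paper) = 0.67·0.799 + 0.74·0.201 = 0.535330 + 0.148740 = 0.684070
The strong preparation-present share is 0.74·0.201 = 0.148740.
P(strong preparation | high score, easy paper) = 0.148740 / 0.684070 ≈ 0.217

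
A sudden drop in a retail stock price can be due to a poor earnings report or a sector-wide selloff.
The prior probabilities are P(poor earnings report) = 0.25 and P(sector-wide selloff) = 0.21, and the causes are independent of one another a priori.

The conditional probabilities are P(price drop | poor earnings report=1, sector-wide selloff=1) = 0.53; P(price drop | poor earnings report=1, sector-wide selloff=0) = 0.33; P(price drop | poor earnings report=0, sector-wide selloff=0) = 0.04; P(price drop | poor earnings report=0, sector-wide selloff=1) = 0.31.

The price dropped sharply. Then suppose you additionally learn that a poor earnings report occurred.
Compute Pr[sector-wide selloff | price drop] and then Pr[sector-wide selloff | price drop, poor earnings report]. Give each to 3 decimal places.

Pr[sector-wide selloff | price drop] ≈ 0.463; Pr[sector-wide selloff | price drop, poor earnings report] ≈ 0.299

P(price drop) = 0.04*0.75*0.79 + 0.31*0.75*0.21 + 0.33*0.25*0.79 + 0.53*0.25*0.21 = 0.023700 + 0.048825 + 0.065175 + 0.027825 = 0.165525
Restricting to configurations with sector-wide selloff present: 0.048825 + 0.027825 = 0.076650.
Hence the posterior is 0.076650/0.165525 ≈ 0.463.

Now also conditioning on poor earnings report=true:
For the numerator, keep only sector-wide selloff=true terms: 0.53·0.21 = 0.111300
The normalizing constant is 0.33·0.79 + 0.53·0.21 = 0.372000
Posterior = 0.111300 / 0.372000 ≈ 0.299
The drop from 0.463 to 0.299 is the explaining-away (discounting) effect.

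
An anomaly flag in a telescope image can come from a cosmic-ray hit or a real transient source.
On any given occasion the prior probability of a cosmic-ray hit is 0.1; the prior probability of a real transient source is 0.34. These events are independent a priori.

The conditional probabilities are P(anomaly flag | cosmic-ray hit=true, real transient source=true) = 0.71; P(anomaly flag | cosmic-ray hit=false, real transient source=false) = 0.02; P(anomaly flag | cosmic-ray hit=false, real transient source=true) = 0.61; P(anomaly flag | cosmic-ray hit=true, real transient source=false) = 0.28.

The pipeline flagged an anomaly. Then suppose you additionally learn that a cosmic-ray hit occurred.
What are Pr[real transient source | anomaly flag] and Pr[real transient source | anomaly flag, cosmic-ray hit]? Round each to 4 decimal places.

Pr[real transient source | anomaly flag] ≈ 0.8741; Pr[real transient source | anomaly flag, cosmic-ray hit] ≈ 0.5664

Sum P(anomaly flag|·) weighted by the priors over the 4 (cosmic-ray hit, real transient source) configurations:
  P(anomaly flag) = 0.02×0.9×0.66 + 0.61×0.9×0.34 + 0.28×0.1×0.66 + 0.71×0.1×0.34
        = 0.011880 + 0.186660 + 0.018480 + 0.024140 = 0.241160
The terms with real transient source present sum to 0.210800, so
  P(real transient source | anomaly flag) = 0.210800 / 0.241160 ≈ 0.8741

With the extra evidence:
P(anomaly flag | cosmic-ray hit) = 0.28*0.66 + 0.71*0.34 = 0.184800 + 0.241400 = 0.426200
Restricting to configurations with real transient source present: 0.71*0.34 = 0.241400.
Hence the posterior is 0.241400/0.426200 ≈ 0.5664.
This is intercausal reasoning (explaining away): once cosmic-ray hit accounts for the anomaly flag, real transient source becomes less likely.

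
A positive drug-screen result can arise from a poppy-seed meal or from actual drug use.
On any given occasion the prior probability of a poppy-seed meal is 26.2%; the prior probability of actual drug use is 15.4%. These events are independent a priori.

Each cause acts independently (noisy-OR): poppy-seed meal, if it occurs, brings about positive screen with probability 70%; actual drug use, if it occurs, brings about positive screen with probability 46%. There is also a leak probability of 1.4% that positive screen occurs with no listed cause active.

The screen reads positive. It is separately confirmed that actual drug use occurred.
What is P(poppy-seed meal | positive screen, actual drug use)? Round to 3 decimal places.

Under noisy-OR, P(positive screen | causes) = 1 − (1−0.014)·∏(1−qᵢ) over the active causes.
For the numerator, keep only poppy-seed meal=true terms: 0.840268·0.262 = 0.220150
Denominator P(positive screen | actual drug use): 0.46756·0.738 + 0.840268·0.262 = 0.565209
Posterior = 0.220150 / 0.565209 ≈ 0.390

P(poppy-seed meal | positive screen, actual drug use) ≈ 0.390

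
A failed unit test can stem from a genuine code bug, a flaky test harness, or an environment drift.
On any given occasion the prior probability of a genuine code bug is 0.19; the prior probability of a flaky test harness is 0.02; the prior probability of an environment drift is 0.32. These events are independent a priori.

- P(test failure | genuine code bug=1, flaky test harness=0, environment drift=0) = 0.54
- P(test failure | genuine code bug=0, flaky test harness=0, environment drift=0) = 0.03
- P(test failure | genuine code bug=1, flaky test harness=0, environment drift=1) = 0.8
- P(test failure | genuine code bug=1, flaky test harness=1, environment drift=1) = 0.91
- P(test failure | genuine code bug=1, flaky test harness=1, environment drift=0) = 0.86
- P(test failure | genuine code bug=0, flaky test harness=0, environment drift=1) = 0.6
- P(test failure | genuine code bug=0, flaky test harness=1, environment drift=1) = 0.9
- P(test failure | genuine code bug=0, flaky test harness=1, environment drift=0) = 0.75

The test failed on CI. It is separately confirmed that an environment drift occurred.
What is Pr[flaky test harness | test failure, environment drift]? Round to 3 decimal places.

For the numerator, keep only flaky test harness=true terms: 0.014580 + 0.003458 = 0.018038
Denominator P(test failure | environment drift): 0.6*0.81*0.98 + 0.9*0.81*0.02 + 0.8*0.19*0.98 + 0.91*0.19*0.02 = 0.643278
Posterior = 0.018038 / 0.643278 ≈ 0.028

Pr[flaky test harness | test failure, environment drift] ≈ 0.028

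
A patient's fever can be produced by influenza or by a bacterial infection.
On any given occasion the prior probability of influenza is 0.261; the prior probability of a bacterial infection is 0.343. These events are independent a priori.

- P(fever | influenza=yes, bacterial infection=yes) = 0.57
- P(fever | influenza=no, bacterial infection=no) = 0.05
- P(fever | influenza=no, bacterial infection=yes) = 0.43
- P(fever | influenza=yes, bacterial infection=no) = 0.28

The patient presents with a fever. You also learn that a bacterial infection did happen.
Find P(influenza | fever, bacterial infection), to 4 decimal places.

P(influenza | fever, bacterial infection) ≈ 0.3189

For the numerator, keep only influenza=true terms: 0.57×0.261 = 0.148770
The normalizing constant is 0.43×0.739 + 0.57×0.261 = 0.466540
Posterior = 0.148770 / 0.466540 ≈ 0.3189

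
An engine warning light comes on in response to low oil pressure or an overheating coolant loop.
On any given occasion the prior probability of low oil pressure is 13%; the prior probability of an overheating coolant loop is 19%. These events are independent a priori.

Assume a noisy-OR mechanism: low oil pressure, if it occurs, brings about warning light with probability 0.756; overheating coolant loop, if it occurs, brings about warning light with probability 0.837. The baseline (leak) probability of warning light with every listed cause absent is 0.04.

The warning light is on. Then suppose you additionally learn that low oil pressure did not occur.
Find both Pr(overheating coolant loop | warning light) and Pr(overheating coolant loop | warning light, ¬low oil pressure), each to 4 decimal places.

Pr(overheating coolant loop | warning light) ≈ 0.5999; Pr(overheating coolant loop | warning light, ¬low oil pressure) ≈ 0.8318

Under noisy-OR, P(warning light | causes) = 1 − (1−0.04)·∏(1−qᵢ) over the active causes.
Numerator (weight on configurations with overheating coolant loop): 0.139434 + 0.023757 = 0.163191
Normalizer over all consistent configurations: 0.04·0.87·0.81 + 0.84352·0.87·0.19 + 0.76576·0.13·0.81 + 0.961819·0.13·0.19 = 0.272014
P(overheating coolant loop | warning light) = 0.163191/0.272014 ≈ 0.5999

Now also conditioning on low oil pressure≠true:
P(warning light | ¬low oil pressure) = 0.04×0.81 + 0.84352×0.19 = 0.032400 + 0.160269 = 0.192669
The overheating coolant loop-present share is 0.84352×0.19 = 0.160269.
So P(overheating coolant loop | warning light, ¬low oil pressure) = 0.160269/0.192669 ≈ 0.8318.
With low oil pressure excluded, overheating coolant loop must carry more of the explanatory weight for the warning light.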